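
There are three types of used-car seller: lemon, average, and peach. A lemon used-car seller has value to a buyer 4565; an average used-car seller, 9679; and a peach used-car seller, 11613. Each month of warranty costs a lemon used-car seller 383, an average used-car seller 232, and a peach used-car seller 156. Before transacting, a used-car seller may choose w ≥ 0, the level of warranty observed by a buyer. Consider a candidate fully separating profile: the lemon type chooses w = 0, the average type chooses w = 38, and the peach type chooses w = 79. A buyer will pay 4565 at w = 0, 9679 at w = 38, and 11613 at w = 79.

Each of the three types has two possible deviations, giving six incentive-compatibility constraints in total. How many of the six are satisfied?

3

Lemon (own payoff 4565): to w=38 gives 9679 − 383×38 = -4875 → no gain ✓; to w=79 gives 11613 − 383×79 = -18644 → no gain ✓.
Average (own payoff 9679 − 232×38 = 863): to w=0 gives 4565 → profitable ✗; to w=79 gives 11613 − 232×79 = -6715 → no gain ✓.
Peach (own payoff 11613 − 156×79 = -711): to w=0 gives 4565 → profitable ✗; to w=38 gives 9679 − 156×38 = 3751 → profitable ✗.
3 of the 6 constraints hold; not an equilibrium.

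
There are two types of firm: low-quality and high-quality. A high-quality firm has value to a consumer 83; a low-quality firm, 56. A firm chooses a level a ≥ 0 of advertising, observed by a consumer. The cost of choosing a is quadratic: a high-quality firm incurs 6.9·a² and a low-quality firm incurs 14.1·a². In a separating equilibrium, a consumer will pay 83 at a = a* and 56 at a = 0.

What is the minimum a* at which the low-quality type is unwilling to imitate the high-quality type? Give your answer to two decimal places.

The low-quality type at a = 0 receives 56; imitating at a* yields 83 − 14.1·a*².
Indifference: 56 = 83 − 14.1·a*², so a*² = (83 − 56) / 14.1 ≈ 1.9149.
a* = √1.9149 ≈ 1.38.

1.38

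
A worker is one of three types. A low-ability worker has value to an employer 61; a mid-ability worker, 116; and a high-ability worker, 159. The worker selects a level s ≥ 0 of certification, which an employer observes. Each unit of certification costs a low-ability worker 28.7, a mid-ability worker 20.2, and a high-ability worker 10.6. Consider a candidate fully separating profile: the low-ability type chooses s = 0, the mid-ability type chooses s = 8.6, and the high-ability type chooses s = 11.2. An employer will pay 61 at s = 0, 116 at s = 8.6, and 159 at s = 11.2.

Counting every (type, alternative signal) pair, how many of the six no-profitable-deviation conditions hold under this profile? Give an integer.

4

Mid-ability (own payoff 116 − 20.2×8.6 = -57.72): to s=0 gives 61 → profitable ✗; to s=11.2 gives 159 − 20.2×11.2 = -67.24 → no gain ✓.
High-ability (own payoff 159 − 10.6×11.2 = 40.28): to s=0 gives 61 → profitable ✗; to s=8.6 gives 116 − 10.6×8.6 = 24.84 → no gain ✓.
Low-ability (own payoff 61): to s=8.6 gives 116 − 28.7×8.6 = -130.82 → no gain ✓; to s=11.2 gives 159 − 28.7×11.2 = -162.44 → no gain ✓.
4 of the 6 constraints hold; not an equilibrium.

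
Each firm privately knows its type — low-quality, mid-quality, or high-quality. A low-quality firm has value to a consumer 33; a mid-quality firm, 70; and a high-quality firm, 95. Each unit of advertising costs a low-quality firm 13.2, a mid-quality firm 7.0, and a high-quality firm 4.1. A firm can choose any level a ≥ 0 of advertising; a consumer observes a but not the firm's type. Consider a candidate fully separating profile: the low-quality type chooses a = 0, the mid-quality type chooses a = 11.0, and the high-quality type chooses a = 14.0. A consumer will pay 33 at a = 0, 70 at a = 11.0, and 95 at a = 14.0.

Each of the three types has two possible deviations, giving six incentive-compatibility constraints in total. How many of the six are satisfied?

Low-quality (own payoff 33): to a=11.0 gives 70 − 13.2×11.0 = -75.2 → no gain ✓; to a=14.0 gives 95 − 13.2×14.0 = -89.8 → no gain ✓.
Mid-quality (own payoff 70 − 7.0×11.0 = -7): to a=0 gives 33 → profitable ✗; to a=14.0 gives 95 − 7.0×14.0 = -3 → profitable ✗.
High-quality (own payoff 95 − 4.1×14.0 = 37.6): to a=0 gives 33 → no gain ✓; to a=11.0 gives 70 − 4.1×11.0 = 24.9 → no gain ✓.
4 of the 6 constraints hold; not an equilibrium.

4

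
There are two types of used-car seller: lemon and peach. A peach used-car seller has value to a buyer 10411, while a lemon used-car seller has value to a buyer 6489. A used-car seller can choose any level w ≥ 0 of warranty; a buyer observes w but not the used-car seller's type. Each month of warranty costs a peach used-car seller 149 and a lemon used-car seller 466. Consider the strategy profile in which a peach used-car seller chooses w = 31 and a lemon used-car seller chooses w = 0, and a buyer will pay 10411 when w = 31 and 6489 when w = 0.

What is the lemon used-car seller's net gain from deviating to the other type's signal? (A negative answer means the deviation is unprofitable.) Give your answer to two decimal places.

-10524.00

Playing w = 0 the lemon used-car seller receives 6489.
Deviating to w = 31 brings payment 10411 at cost 466 × 31 = 14446, netting -4035.
Gain from deviating: -4035 − 6489 = -10524.00.
The gain is negative, so the lemon type's incentive-compatibility constraint is satisfied.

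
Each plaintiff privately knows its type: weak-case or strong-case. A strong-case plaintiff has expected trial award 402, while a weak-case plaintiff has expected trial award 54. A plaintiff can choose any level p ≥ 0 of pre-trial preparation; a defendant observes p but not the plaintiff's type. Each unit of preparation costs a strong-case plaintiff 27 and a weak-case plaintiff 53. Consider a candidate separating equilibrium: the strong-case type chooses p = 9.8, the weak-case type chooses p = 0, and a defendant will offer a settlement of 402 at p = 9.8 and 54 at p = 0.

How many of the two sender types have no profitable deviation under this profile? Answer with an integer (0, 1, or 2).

2

Strong-case type: signal → 402 − 27 × 9.8 = 137.4; deviate to 0 → 54. IC holds (137.4 ≥ 54).
Weak-case type: stay at 0 → 54; mimic → 402 − 53 × 9.8 = -117.4. IC holds (54 ≥ -117.4).
2 of 2 constraints hold, so this is a separating equilibrium.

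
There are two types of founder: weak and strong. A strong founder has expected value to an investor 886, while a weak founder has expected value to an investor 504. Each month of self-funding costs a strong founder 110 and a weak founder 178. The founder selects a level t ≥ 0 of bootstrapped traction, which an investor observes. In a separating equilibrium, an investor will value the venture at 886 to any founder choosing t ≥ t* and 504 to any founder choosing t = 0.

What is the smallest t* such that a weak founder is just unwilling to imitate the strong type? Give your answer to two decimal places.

A weak founder choosing t = 0 receives 504.
Imitating at t* instead would pay 886 at cost 178·t*, netting 886 − 178·t*.
Indifference: 504 = 886 − 178·t*, so t* = (886 − 504) / 178 ≈ 2.15.
This is the weak type's binding incentive-compatibility constraint; any t ≥ 2.15 sustains separation on that side.

2.15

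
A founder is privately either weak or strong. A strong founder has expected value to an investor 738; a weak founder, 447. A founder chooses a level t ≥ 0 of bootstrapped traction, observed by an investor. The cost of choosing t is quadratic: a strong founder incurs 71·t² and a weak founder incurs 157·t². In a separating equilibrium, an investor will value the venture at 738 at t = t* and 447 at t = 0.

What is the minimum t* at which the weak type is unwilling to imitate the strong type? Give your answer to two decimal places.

1.36

The weak type at t = 0 receives 447; imitating at t* yields 738 − 157·t*².
Indifference: 447 = 738 − 157·t*², so t*² = (738 − 447) / 157 ≈ 1.8535.
t* = √1.8535 ≈ 1.36.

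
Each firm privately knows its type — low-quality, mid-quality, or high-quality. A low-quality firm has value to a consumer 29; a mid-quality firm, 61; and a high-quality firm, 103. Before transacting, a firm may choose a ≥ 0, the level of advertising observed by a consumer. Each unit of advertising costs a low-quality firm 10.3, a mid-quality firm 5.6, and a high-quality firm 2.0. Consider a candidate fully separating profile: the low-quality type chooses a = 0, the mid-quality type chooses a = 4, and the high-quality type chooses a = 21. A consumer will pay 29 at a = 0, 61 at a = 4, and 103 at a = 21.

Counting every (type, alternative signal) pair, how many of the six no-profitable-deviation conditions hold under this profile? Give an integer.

Mid-quality (own payoff 61 − 5.6×4 = 38.6): to a=0 gives 29 → no gain ✓; to a=21 gives 103 − 5.6×21 = -14.6 → no gain ✓.
Low-quality (own payoff 29): to a=4 gives 61 − 10.3×4 = 19.8 → no gain ✓; to a=21 gives 103 − 10.3×21 = -113.3 → no gain ✓.
High-quality (own payoff 103 − 2.0×21 = 61): to a=0 gives 29 → no gain ✓; to a=4 gives 61 − 2.0×4 = 53 → no gain ✓.
6 of the 6 constraints hold; this profile is a separating equilibrium.

6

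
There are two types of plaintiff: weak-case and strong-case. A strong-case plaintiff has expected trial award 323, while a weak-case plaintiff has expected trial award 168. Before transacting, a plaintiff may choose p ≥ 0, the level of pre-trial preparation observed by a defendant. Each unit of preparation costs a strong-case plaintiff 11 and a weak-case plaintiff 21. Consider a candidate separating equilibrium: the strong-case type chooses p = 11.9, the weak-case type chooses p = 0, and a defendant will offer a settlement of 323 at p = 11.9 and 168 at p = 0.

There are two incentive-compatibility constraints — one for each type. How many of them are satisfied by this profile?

Weak-case type: stay at 0 → 168; mimic → 323 − 21 × 11.9 = 73.1. IC holds (168 ≥ 73.1).
Strong-case type: signal → 323 − 11 × 11.9 = 192.1; deviate to 0 → 168. IC holds (192.1 ≥ 168).
2 of 2 constraints hold, so this is a separating equilibrium.

2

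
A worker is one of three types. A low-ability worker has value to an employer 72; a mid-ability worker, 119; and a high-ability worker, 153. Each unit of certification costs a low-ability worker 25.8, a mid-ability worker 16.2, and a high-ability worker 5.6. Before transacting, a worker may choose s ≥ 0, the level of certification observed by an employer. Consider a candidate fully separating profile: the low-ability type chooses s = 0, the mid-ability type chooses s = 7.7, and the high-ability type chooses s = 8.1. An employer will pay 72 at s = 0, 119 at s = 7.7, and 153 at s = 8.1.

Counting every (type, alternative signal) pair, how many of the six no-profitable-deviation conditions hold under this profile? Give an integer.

Low-ability (own payoff 72): to s=7.7 gives 119 − 25.8×7.7 = -79.66 → no gain ✓; to s=8.1 gives 153 − 25.8×8.1 = -55.98 → no gain ✓.
High-ability (own payoff 153 − 5.6×8.1 = 107.64): to s=0 gives 72 → no gain ✓; to s=7.7 gives 119 − 5.6×7.7 = 75.88 → no gain ✓.
Mid-ability (own payoff 119 − 16.2×7.7 = -5.74): to s=0 gives 72 → profitable ✗; to s=8.1 gives 153 − 16.2×8.1 = 21.78 → profitable ✗.
4 of the 6 constraints hold; not an equilibrium.

4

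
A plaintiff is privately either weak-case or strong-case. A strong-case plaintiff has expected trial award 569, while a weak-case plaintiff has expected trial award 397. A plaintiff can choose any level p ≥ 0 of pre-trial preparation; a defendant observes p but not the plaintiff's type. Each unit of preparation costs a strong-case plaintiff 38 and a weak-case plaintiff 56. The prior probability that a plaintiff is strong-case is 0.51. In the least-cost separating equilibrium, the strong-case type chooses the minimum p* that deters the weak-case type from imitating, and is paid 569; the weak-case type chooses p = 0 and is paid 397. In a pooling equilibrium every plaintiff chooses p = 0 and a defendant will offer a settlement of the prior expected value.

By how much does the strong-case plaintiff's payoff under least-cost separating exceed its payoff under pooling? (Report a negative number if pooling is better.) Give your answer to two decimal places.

Least-cost separating signal: p* solves 397 = 569 − 56·p*, so p* = (569 − 397)/56 ≈ 3.0714.
Strong-case type's separating payoff: 569 − 38 × p* = 569 − 38 × (569 − 397)/56 = 569 − 6536/56 ≈ 452.2857.
Pooling payoff: 0.51 × 569 + 0.49 × 397 = 484.72.
Difference: 452.2857 − 484.72 = -32.4343, i.e. -32.43 to two decimal places.
The strong-case type would prefer the pooling outcome.

-32.43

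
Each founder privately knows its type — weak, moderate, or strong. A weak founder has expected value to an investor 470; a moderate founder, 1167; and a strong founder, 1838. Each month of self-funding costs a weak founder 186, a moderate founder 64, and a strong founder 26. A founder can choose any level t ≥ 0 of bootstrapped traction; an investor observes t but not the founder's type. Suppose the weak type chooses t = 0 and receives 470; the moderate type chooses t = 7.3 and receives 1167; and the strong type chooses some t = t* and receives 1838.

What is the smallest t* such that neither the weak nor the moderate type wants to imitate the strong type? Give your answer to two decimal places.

Moderate type (on-path payoff 1167 − 64×7.3 = 699.8) won't mimic when 699.8 ≥ 1838 − 64·t*, i.e. t* ≥ 17.78.
Weak type (on-path payoff 470) won't mimic when 470 ≥ 1838 − 186·t*, i.e. t* ≥ 7.35.
Both must hold, so t* = max(7.35, 17.78) = 17.78. The moderate type's constraint binds.

17.78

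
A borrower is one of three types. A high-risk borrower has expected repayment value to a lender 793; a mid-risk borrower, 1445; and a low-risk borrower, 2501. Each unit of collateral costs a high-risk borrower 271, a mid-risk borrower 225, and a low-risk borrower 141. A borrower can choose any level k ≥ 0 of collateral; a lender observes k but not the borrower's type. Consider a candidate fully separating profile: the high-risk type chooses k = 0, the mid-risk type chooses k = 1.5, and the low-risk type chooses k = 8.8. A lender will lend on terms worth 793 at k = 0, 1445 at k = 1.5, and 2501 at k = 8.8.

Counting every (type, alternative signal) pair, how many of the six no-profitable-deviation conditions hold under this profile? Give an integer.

5

High-risk (own payoff 793): to k=1.5 gives 1445 − 271×1.5 = 1038.5 → profitable ✗; to k=8.8 gives 2501 − 271×8.8 = 116.2 → no gain ✓.
Low-risk (own payoff 2501 − 141×8.8 = 1260.2): to k=0 gives 793 → no gain ✓; to k=1.5 gives 1445 − 141×1.5 = 1233.5 → no gain ✓.
Mid-risk (own payoff 1445 − 225×1.5 = 1107.5): to k=0 gives 793 → no gain ✓; to k=8.8 gives 2501 − 225×8.8 = 521 → no gain ✓.
5 of the 6 constraints hold; not an equilibrium.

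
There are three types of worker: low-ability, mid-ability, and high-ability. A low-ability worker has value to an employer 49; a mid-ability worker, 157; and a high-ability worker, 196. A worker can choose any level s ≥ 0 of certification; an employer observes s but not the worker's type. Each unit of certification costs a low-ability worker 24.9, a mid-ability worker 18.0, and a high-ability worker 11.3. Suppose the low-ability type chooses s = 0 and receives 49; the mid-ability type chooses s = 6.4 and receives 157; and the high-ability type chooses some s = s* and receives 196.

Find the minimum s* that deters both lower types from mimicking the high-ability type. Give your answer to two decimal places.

8.57

Low-ability type (on-path payoff 49) won't mimic when 49 ≥ 196 − 24.9·s*, i.e. s* ≥ 5.90.
Mid-ability type (on-path payoff 157 − 18.0×6.4 = 41.8) won't mimic when 41.8 ≥ 196 − 18.0·s*, i.e. s* ≥ 8.57.
Both must hold, so s* = max(5.90, 8.57) = 8.57. The mid-ability type's constraint binds.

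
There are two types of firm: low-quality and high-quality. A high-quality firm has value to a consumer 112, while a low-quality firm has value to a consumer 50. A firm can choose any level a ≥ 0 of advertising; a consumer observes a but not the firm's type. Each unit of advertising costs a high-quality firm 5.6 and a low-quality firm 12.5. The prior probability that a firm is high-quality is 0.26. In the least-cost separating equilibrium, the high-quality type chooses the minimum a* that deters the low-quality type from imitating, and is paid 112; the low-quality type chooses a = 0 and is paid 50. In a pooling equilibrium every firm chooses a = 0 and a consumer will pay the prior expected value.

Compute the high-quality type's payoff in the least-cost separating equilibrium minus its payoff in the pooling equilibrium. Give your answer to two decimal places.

Least-cost separating signal: a* solves 50 = 112 − 12.5·a*, so a* = (112 − 50)/12.5 = 4.96.
High-quality type's separating payoff: 112 − 5.6 × a* = 112 − 5.6 × (112 − 50)/12.5 = 112 − 347.2/12.5 = 84.224.
Pooling payoff: 0.26 × 112 + 0.74 × 50 = 66.12.
Difference: 84.224 − 66.12 = 18.104, i.e. 18.10 to two decimal places.
The high-quality type prefers to separate.

18.10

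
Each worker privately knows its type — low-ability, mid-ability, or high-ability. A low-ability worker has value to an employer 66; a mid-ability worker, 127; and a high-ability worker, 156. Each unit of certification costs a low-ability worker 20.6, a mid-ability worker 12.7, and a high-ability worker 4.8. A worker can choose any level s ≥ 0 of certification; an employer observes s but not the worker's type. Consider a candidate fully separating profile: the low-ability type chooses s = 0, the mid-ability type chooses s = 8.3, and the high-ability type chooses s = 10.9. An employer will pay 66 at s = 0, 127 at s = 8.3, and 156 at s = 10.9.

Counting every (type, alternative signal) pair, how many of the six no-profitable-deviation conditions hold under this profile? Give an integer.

5

Mid-ability (own payoff 127 − 12.7×8.3 = 21.59): to s=0 gives 66 → profitable ✗; to s=10.9 gives 156 − 12.7×10.9 = 17.57 → no gain ✓.
High-ability (own payoff 156 − 4.8×10.9 = 103.68): to s=0 gives 66 → no gain ✓; to s=8.3 gives 127 − 4.8×8.3 = 87.16 → no gain ✓.
Low-ability (own payoff 66): to s=8.3 gives 127 − 20.6×8.3 = -43.98 → no gain ✓; to s=10.9 gives 156 − 20.6×10.9 = -68.54 → no gain ✓.
5 of the 6 constraints hold; not an equilibrium.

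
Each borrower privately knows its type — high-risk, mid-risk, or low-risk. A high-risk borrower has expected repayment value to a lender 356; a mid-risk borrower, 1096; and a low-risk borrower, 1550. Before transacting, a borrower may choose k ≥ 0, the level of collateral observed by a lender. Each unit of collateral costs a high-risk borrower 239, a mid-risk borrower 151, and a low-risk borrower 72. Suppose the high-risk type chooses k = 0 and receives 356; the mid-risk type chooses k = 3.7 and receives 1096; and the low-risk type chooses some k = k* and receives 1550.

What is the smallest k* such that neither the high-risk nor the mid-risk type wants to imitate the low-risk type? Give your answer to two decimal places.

Mid-risk type (on-path payoff 1096 − 151×3.7 = 537.3) won't mimic when 537.3 ≥ 1550 − 151·k*, i.e. k* ≥ 6.71.
High-risk type (on-path payoff 356) won't mimic when 356 ≥ 1550 − 239·k*, i.e. k* ≥ 5.00.
Both must hold, so k* = max(5.00, 6.71) = 6.71. The mid-risk type's constraint binds.

6.71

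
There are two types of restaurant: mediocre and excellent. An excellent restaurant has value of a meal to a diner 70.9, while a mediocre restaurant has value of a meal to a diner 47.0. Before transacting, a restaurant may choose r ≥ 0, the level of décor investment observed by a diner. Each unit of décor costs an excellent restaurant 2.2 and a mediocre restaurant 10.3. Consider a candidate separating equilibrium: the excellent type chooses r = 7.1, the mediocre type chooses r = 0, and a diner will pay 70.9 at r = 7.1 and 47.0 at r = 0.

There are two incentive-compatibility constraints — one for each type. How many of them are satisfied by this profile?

Excellent type: signal → 70.9 − 2.2 × 7.1 = 55.28; deviate to 0 → 47.0. IC holds (55.28 ≥ 47.0).
Mediocre type: stay at 0 → 47.0; mimic → 70.9 − 10.3 × 7.1 = -2.23. IC holds (47.0 ≥ -2.23).
2 of 2 constraints hold, so this is a separating equilibrium.

2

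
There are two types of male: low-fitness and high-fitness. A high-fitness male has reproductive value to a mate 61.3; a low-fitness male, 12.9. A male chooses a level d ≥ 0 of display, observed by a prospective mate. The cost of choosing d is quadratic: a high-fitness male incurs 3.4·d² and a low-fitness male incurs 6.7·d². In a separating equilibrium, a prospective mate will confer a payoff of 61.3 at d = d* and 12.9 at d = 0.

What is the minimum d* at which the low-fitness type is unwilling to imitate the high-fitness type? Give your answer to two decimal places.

The low-fitness type at d = 0 receives 12.9; imitating at d* yields 61.3 − 6.7·d*².
Indifference: 12.9 = 61.3 − 6.7·d*², so d*² = (61.3 − 12.9) / 6.7 ≈ 7.2239.
d* = √7.2239 ≈ 2.69.

2.69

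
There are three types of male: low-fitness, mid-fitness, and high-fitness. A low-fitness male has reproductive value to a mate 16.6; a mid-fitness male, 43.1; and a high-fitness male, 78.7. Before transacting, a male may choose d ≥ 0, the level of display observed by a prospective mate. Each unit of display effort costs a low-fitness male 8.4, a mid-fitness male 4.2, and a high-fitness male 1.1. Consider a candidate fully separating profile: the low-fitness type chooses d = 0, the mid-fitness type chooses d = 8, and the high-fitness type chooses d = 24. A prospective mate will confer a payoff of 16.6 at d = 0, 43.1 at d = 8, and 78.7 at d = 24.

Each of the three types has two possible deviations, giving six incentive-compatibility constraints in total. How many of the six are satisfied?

Low-fitness (own payoff 16.6): to d=8 gives 43.1 − 8.4×8 = -24.1 → no gain ✓; to d=24 gives 78.7 − 8.4×24 = -122.9 → no gain ✓.
High-fitness (own payoff 78.7 − 1.1×24 = 52.3): to d=0 gives 16.6 → no gain ✓; to d=8 gives 43.1 − 1.1×8 = 34.3 → no gain ✓.
Mid-fitness (own payoff 43.1 − 4.2×8 = 9.5): to d=0 gives 16.6 → profitable ✗; to d=24 gives 78.7 − 4.2×24 = -22.1 → no gain ✓.
5 of the 6 constraints hold; not an equilibrium.

5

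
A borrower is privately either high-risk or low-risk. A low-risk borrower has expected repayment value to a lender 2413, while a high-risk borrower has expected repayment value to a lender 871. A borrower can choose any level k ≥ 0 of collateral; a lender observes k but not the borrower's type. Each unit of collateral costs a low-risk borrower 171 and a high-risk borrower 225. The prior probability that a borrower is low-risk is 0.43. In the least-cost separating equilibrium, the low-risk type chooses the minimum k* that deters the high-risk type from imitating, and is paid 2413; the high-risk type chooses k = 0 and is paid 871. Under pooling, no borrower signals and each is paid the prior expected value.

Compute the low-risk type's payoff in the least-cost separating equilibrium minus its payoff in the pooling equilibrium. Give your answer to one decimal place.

Least-cost separating signal: k* solves 871 = 2413 − 225·k*, so k* = (2413 − 871)/225 ≈ 6.8533.
Low-risk type's separating payoff: 2413 − 171 × k* = 2413 − 171 × (2413 − 871)/225 = 2413 − 263682/225 = 1241.08.
Pooling payoff: 0.43 × 2413 + 0.57 × 871 = 1534.06.
Difference: 1241.08 − 1534.06 = -292.98, i.e. -293.0 to one decimal place.
The low-risk type would prefer the pooling outcome.

-293.0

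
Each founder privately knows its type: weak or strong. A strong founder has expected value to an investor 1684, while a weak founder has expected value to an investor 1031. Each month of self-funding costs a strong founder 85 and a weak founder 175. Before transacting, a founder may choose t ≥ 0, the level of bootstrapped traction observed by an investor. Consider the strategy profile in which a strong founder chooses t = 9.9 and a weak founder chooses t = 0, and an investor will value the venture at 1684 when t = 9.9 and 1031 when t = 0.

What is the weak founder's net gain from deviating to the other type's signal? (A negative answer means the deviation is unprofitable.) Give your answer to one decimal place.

Playing t = 0 the weak founder receives 1031.
Deviating to t = 9.9 brings payment 1684 at cost 175 × 9.9 = 1732.5, netting -48.5.
Gain from deviating: -48.5 − 1031 = -1079.5.
The gain is negative, so the weak type's incentive-compatibility constraint is satisfied.

-1079.5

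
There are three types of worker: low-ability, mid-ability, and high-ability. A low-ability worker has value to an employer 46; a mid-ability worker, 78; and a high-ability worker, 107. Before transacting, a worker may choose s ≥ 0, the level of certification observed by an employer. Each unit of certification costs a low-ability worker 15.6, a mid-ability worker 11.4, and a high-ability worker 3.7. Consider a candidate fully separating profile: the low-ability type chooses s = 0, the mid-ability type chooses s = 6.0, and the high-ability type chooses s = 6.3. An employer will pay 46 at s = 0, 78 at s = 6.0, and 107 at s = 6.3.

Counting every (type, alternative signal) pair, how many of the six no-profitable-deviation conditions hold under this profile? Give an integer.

High-ability (own payoff 107 − 3.7×6.3 = 83.69): to s=0 gives 46 → no gain ✓; to s=6.0 gives 78 − 3.7×6.0 = 55.8 → no gain ✓.
Mid-ability (own payoff 78 − 11.4×6.0 = 9.6): to s=0 gives 46 → profitable ✗; to s=6.3 gives 107 − 11.4×6.3 = 35.18 → profitable ✗.
Low-ability (own payoff 46): to s=6.0 gives 78 − 15.6×6.0 = -15.6 → no gain ✓; to s=6.3 gives 107 − 15.6×6.3 = 8.72 → no gain ✓.
4 of the 6 constraints hold; not an equilibrium.

4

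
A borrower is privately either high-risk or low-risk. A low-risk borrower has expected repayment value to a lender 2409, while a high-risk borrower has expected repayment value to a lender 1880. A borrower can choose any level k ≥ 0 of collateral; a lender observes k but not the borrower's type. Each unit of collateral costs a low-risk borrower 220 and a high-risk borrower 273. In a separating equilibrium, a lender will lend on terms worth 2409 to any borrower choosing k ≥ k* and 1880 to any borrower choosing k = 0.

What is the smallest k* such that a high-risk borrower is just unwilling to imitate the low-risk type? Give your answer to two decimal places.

1.94

A high-risk borrower choosing k = 0 receives 1880.
Imitating at k* instead would pay 2409 at cost 273·k*, netting 2409 − 273·k*.
Indifference: 1880 = 2409 − 273·k*, so k* = (2409 − 1880) / 273 ≈ 1.94.
This is the high-risk type's binding incentive-compatibility constraint; any k ≥ 1.94 sustains separation on that side.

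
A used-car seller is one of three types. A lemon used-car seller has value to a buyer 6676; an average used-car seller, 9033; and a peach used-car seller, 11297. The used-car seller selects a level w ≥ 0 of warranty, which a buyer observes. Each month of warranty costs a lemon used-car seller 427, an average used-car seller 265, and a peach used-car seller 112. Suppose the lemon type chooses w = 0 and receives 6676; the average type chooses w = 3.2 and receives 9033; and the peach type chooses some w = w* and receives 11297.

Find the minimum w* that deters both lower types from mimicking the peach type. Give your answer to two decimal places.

Lemon type (on-path payoff 6676) won't mimic when 6676 ≥ 11297 − 427·w*, i.e. w* ≥ 10.82.
Average type (on-path payoff 9033 − 265×3.2 = 8185) won't mimic when 8185 ≥ 11297 − 265·w*, i.e. w* ≥ 11.74.
Both must hold, so w* = max(10.82, 11.74) = 11.74. The average type's constraint binds.

11.74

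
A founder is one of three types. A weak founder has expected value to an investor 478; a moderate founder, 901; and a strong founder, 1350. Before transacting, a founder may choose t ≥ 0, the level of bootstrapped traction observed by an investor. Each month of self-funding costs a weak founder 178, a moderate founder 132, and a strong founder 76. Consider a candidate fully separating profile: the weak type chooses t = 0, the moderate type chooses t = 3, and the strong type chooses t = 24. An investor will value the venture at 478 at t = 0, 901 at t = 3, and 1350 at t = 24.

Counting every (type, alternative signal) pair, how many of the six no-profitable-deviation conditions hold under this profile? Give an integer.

Moderate (own payoff 901 − 132×3 = 505): to t=0 gives 478 → no gain ✓; to t=24 gives 1350 − 132×24 = -1818 → no gain ✓.
Strong (own payoff 1350 − 76×24 = -474): to t=0 gives 478 → profitable ✗; to t=3 gives 901 − 76×3 = 673 → profitable ✗.
Weak (own payoff 478): to t=3 gives 901 − 178×3 = 367 → no gain ✓; to t=24 gives 1350 − 178×24 = -2922 → no gain ✓.
4 of the 6 constraints hold; not an equilibrium.

4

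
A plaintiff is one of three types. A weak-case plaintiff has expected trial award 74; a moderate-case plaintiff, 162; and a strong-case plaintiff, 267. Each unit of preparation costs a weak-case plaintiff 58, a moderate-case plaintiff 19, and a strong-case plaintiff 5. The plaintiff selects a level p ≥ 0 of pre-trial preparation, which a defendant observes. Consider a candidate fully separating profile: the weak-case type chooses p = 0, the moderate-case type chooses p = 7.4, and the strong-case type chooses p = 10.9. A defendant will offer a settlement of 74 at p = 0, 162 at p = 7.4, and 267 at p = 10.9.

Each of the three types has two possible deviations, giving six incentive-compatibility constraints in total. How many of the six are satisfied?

Weak-case (own payoff 74): to p=7.4 gives 162 − 58×7.4 = -267.2 → no gain ✓; to p=10.9 gives 267 − 58×10.9 = -365.2 → no gain ✓.
Moderate-case (own payoff 162 − 19×7.4 = 21.4): to p=0 gives 74 → profitable ✗; to p=10.9 gives 267 − 19×10.9 = 59.9 → profitable ✗.
Strong-case (own payoff 267 − 5×10.9 = 212.5): to p=0 gives 74 → no gain ✓; to p=7.4 gives 162 − 5×7.4 = 125 → no gain ✓.
4 of the 6 constraints hold; not an equilibrium.

4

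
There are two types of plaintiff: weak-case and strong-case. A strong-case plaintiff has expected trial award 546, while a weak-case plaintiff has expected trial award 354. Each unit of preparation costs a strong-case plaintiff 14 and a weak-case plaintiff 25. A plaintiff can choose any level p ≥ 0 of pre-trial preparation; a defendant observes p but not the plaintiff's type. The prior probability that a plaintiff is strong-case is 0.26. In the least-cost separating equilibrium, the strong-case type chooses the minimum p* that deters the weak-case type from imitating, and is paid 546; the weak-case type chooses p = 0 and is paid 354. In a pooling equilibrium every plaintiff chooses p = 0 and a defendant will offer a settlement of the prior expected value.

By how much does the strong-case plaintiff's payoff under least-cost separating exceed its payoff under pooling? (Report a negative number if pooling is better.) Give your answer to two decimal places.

Least-cost separating signal: p* solves 354 = 546 − 25·p*, so p* = (546 − 354)/25 = 7.68.
Strong-case type's separating payoff: 546 − 14 × p* = 546 − 14 × (546 − 354)/25 = 546 − 2688/25 = 438.48.
Pooling payoff: 0.26 × 546 + 0.74 × 354 = 403.92.
Difference: 438.48 − 403.92 = 34.56.
The strong-case type prefers to separate.

34.56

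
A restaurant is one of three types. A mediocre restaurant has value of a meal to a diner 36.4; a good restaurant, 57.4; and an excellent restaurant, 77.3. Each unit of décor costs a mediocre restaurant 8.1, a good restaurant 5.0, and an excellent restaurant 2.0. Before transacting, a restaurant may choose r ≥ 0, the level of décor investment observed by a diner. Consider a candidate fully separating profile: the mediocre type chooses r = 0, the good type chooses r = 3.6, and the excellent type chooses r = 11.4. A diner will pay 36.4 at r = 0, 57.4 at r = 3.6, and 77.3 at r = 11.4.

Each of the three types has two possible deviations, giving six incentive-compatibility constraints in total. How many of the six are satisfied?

Excellent (own payoff 77.3 − 2.0×11.4 = 54.5): to r=0 gives 36.4 → no gain ✓; to r=3.6 gives 57.4 − 2.0×3.6 = 50.2 → no gain ✓.
Good (own payoff 57.4 − 5.0×3.6 = 39.4): to r=0 gives 36.4 → no gain ✓; to r=11.4 gives 77.3 − 5.0×11.4 = 20.3 → no gain ✓.
Mediocre (own payoff 36.4): to r=3.6 gives 57.4 − 8.1×3.6 = 28.24 → no gain ✓; to r=11.4 gives 77.3 − 8.1×11.4 = -15.04 → no gain ✓.
6 of the 6 constraints hold; this profile is a separating equilibrium.

6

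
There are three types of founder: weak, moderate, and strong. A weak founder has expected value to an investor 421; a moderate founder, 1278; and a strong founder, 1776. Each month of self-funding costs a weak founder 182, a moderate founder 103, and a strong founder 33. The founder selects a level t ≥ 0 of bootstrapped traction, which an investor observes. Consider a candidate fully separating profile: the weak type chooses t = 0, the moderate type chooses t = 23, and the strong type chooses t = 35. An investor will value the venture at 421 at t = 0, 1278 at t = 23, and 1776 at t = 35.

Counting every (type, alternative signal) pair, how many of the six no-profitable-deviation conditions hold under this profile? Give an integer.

Weak (own payoff 421): to t=23 gives 1278 − 182×23 = -2908 → no gain ✓; to t=35 gives 1776 − 182×35 = -4594 → no gain ✓.
Strong (own payoff 1776 − 33×35 = 621): to t=0 gives 421 → no gain ✓; to t=23 gives 1278 − 33×23 = 519 → no gain ✓.
Moderate (own payoff 1278 − 103×23 = -1091): to t=0 gives 421 → profitable ✗; to t=35 gives 1776 − 103×35 = -1829 → no gain ✓.
5 of the 6 constraints hold; not an equilibrium.

5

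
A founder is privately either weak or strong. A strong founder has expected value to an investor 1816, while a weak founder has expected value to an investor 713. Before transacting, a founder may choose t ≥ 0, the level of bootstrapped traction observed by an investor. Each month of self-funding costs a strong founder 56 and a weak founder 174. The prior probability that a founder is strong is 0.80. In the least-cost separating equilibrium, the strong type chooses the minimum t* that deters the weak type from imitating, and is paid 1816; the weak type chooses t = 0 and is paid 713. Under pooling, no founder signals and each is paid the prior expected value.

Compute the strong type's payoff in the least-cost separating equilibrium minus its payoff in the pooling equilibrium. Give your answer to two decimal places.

-134.39

Least-cost separating signal: t* solves 713 = 1816 − 174·t*, so t* = (1816 − 713)/174 ≈ 6.3391.
Strong type's separating payoff: 1816 − 56 × t* = 1816 − 56 × (1816 − 713)/174 = 1816 − 61768/174 ≈ 1461.0115.
Pooling payoff: 0.80 × 1816 + 0.20 × 713 = 1595.4.
Difference: 1461.0115 − 1595.4 = -134.3885, i.e. -134.39 to two decimal places.
The strong type would prefer the pooling outcome.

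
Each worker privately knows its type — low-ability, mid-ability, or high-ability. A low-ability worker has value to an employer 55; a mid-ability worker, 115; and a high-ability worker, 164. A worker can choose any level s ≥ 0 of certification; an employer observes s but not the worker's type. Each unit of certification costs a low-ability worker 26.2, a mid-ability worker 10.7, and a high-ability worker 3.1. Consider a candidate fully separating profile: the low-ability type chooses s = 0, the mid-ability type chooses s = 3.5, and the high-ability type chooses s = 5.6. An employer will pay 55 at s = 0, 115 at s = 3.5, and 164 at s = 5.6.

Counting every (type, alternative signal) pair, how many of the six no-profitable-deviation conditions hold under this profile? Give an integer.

5

Mid-ability (own payoff 115 − 10.7×3.5 = 77.55): to s=0 gives 55 → no gain ✓; to s=5.6 gives 164 − 10.7×5.6 = 104.08 → profitable ✗.
Low-ability (own payoff 55): to s=3.5 gives 115 − 26.2×3.5 = 23.3 → no gain ✓; to s=5.6 gives 164 − 26.2×5.6 = 17.28 → no gain ✓.
High-ability (own payoff 164 − 3.1×5.6 = 146.64): to s=0 gives 55 → no gain ✓; to s=3.5 gives 115 − 3.1×3.5 = 104.15 → no gain ✓.
5 of the 6 constraints hold; not an equilibrium.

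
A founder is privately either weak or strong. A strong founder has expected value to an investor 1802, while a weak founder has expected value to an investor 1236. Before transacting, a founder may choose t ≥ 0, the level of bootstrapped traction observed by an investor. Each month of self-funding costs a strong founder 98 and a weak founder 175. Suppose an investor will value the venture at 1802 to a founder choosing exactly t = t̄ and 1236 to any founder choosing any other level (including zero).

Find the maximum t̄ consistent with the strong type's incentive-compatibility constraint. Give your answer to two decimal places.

Choosing t̄ yields the strong type 1802 − 98·t̄; choosing zero yields 1236.
The strong type is indifferent at 1802 − 98·t̄ = 1236, i.e. t̄ = (1802 − 1236) / 98 ≈ 5.78.
For any t̄ above 5.78 the strong type would rather pool at zero, so separation collapses.

5.78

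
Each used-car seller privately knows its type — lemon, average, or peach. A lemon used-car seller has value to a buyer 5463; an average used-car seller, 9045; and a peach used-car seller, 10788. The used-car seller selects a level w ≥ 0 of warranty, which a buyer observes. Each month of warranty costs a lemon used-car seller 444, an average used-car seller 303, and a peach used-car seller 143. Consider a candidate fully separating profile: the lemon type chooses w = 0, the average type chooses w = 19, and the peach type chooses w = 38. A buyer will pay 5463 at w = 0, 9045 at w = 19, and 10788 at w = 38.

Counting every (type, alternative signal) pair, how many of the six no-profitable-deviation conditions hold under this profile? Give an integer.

Lemon (own payoff 5463): to w=19 gives 9045 − 444×19 = 609 → no gain ✓; to w=38 gives 10788 − 444×38 = -6084 → no gain ✓.
Average (own payoff 9045 − 303×19 = 3288): to w=0 gives 5463 → profitable ✗; to w=38 gives 10788 − 303×38 = -726 → no gain ✓.
Peach (own payoff 10788 − 143×38 = 5354): to w=0 gives 5463 → profitable ✗; to w=19 gives 9045 − 143×19 = 6328 → profitable ✗.
3 of the 6 constraints hold; not an equilibrium.

3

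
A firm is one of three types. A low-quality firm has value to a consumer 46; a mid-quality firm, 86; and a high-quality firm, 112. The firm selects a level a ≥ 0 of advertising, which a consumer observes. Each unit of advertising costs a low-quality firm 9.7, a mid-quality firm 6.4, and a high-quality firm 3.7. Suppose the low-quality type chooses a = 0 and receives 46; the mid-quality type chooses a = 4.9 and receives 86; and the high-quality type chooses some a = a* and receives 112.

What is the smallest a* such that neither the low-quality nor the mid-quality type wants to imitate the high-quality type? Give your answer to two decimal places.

Mid-quality type (on-path payoff 86 − 6.4×4.9 = 54.64) won't mimic when 54.64 ≥ 112 − 6.4·a*, i.e. a* ≥ 8.96.
Low-quality type (on-path payoff 46) won't mimic when 46 ≥ 112 − 9.7·a*, i.e. a* ≥ 6.80.
Both must hold, so a* = max(6.80, 8.96) = 8.96. The mid-quality type's constraint binds.

8.96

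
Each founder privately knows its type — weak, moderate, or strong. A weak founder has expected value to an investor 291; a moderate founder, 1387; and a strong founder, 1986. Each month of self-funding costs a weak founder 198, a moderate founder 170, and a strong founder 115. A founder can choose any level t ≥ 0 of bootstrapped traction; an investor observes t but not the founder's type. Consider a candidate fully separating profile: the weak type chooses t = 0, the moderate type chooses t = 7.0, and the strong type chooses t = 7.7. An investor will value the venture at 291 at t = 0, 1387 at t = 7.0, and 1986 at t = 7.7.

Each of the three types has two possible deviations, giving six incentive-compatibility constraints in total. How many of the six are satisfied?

Moderate (own payoff 1387 − 170×7.0 = 197): to t=0 gives 291 → profitable ✗; to t=7.7 gives 1986 − 170×7.7 = 677 → profitable ✗.
Strong (own payoff 1986 − 115×7.7 = 1100.5): to t=0 gives 291 → no gain ✓; to t=7.0 gives 1387 − 115×7.0 = 582 → no gain ✓.
Weak (own payoff 291): to t=7.0 gives 1387 − 198×7.0 = 1 → no gain ✓; to t=7.7 gives 1986 − 198×7.7 = 461.4 → profitable ✗.
3 of the 6 constraints hold; not an equilibrium.

3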